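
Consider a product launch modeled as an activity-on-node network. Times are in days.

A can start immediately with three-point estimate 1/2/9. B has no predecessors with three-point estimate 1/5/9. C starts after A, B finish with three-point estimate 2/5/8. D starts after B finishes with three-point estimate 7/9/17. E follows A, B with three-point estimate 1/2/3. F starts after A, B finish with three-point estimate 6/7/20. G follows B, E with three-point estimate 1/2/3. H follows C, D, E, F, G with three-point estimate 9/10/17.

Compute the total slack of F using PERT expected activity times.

1 days

te_A = (1 + 4·2 + 9)/6 = 18/6 = 3
te_B = (1 + 4·5 + 9)/6 = 30/6 = 5
te_C = (2 + 4·5 + 8)/6 = 30/6 = 5
te_D = (7 + 4·9 + 17)/6 = 60/6 = 10
te_E = (1 + 4·2 + 3)/6 = 12/6 = 2
te_F = (6 + 4·7 + 20)/6 = 54/6 = 9
te_G = (1 + 4·2 + 3)/6 = 12/6 = 2
te_H = (9 + 4·10 + 17)/6 = 66/6 = 11

Forward pass:
ES_A = 0; EF_A = 3
ES_B = 0; EF_B = 5
ES_C = max(EF_A=3, EF_B=5) = 5; EF_C = 5+5 = 10
ES_D = 5; EF_D = 5+10 = 15
ES_E = max(EF_A=3, EF_B=5) = 5; EF_E = 5+2 = 7
ES_F = max(EF_A=3, EF_B=5) = 5; EF_F = 5+9 = 14
ES_G = max(EF_B=5, EF_E=7) = 7; EF_G = 7+2 = 9
ES_H = max(EF_C=10, EF_D=15, EF_E=7, EF_F=14, EF_G=9) = 15; EF_H = 15+11 = 26
Expected project duration μ = 26 days. Critical path: B → D → H.

Backward pass:
LF_H = 26; LS_H = 26−11 = 15
LF_G = LS_H = 15; LS_G = 15−2 = 13
LF_F = LS_H = 15; LS_F = 15−9 = 6
LF_E = min(LS_G=13, LS_H=15) = 13; LS_E = 13−2 = 11
LF_D = LS_H = 15; LS_D = 15−10 = 5
LF_C = LS_H = 15; LS_C = 15−5 = 10
LF_B = min(LS_C=10, LS_D=5, LS_E=11, LS_F=6, LS_G=13) = 5; LS_B = 5−5 = 0
LF_A = min(LS_C=10, LS_E=11, LS_F=6) = 6; LS_A = 6−3 = 3
Slack_F = LS_F − ES_F = 6 − 5 = 1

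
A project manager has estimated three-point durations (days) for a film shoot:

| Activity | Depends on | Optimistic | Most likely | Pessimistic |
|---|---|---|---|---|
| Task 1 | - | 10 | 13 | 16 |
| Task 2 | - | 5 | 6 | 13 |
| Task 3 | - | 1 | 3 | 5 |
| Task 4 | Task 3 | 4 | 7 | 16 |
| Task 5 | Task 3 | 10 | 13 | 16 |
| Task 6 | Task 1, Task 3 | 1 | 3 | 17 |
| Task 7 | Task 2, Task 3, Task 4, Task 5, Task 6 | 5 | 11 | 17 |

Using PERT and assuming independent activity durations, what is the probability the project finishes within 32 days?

te_Task 1 = (10 + 4·13 + 16)/6 = 78/6 = 13; σ²_Task 1 = ((16−10)/6)² = 1.000
te_Task 2 = (5 + 4·6 + 13)/6 = 42/6 = 7; σ²_Task 2 = ((13−5)/6)² = 1.778
te_Task 3 = (1 + 4·3 + 5)/6 = 18/6 = 3; σ²_Task 3 = ((5−1)/6)² = 0.444
te_Task 4 = (4 + 4·7 + 16)/6 = 48/6 = 8; σ²_Task 4 = ((16−4)/6)² = 4.000
te_Task 5 = (10 + 4·13 + 16)/6 = 78/6 = 13; σ²_Task 5 = ((16−10)/6)² = 1.000
te_Task 6 = (1 + 4·3 + 17)/6 = 30/6 = 5; σ²_Task 6 = ((17−1)/6)² = 7.111
te_Task 7 = (5 + 4·11 + 17)/6 = 66/6 = 11; σ²_Task 7 = ((17−5)/6)² = 4.000

Forward pass:
ES_Task 1 = 0; EF_Task 1 = 13
ES_Task 2 = 0; EF_Task 2 = 7
ES_Task 3 = 0; EF_Task 3 = 3
ES_Task 4 = 3; EF_Task 4 = 3+8 = 11
ES_Task 5 = 3; EF_Task 5 = 3+13 = 16
ES_Task 6 = max(EF_Task 1=13, EF_Task 3=3) = 13; EF_Task 6 = 13+5 = 18
ES_Task 7 = max(EF_Task 2=7, EF_Task 3=3, EF_Task 4=11, EF_Task 5=16, EF_Task 6=18) = 18; EF_Task 7 = 18+11 = 29
Expected project duration μ = 29 days. Critical path: Task 1 → Task 6 → Task 7.

Variance along critical path = 1.000 + 7.111 + 4.000 = 12.111; σ = √12.111 = 3.480 days.
Z = (32 − 29) / 3.480 = 0.862
P(T ≤ 32) = Φ(0.862) ≈ 0.806

0.806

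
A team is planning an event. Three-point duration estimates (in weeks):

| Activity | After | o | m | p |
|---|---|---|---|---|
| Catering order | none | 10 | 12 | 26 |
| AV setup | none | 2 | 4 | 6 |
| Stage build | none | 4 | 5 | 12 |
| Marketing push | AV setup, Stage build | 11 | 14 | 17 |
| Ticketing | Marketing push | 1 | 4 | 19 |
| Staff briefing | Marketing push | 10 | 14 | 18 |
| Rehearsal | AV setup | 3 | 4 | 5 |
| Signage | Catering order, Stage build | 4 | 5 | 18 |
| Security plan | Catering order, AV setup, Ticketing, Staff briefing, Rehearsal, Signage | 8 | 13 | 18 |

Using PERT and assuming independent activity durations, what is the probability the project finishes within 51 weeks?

0.930

te_Catering order = (10 + 4·12 + 26)/6 = 84/6 = 14; σ²_Catering order = ((26−10)/6)² = 7.111
te_AV setup = (2 + 4·4 + 6)/6 = 24/6 = 4; σ²_AV setup = ((6−2)/6)² = 0.444
te_Stage build = (4 + 4·5 + 12)/6 = 36/6 = 6; σ²_Stage build = ((12−4)/6)² = 1.778
te_Marketing push = (11 + 4·14 + 17)/6 = 84/6 = 14; σ²_Marketing push = ((17−11)/6)² = 1.000
te_Ticketing = (1 + 4·4 + 19)/6 = 36/6 = 6; σ²_Ticketing = ((19−1)/6)² = 9.000
te_Staff briefing = (10 + 4·14 + 18)/6 = 84/6 = 14; σ²_Staff briefing = ((18−10)/6)² = 1.778
te_Rehearsal = (3 + 4·4 + 5)/6 = 24/6 = 4; σ²_Rehearsal = ((5−3)/6)² = 0.111
te_Signage = (4 + 4·5 + 18)/6 = 42/6 = 7; σ²_Signage = ((18−4)/6)² = 5.444
te_Security plan = (8 + 4·13 + 18)/6 = 78/6 = 13; σ²_Security plan = ((18−8)/6)² = 2.778

Forward pass:
ES_Catering order = 0; EF_Catering order = 14
ES_AV setup = 0; EF_AV setup = 4
ES_Stage build = 0; EF_Stage build = 6
ES_Marketing push = max(EF_AV setup=4, EF_Stage build=6) = 6; EF_Marketing push = 6+14 = 20
ES_Ticketing = 20; EF_Ticketing = 20+6 = 26
ES_Staff briefing = 20; EF_Staff briefing = 20+14 = 34
ES_Rehearsal = 4; EF_Rehearsal = 4+4 = 8
ES_Signage = max(EF_Catering order=14, EF_Stage build=6) = 14; EF_Signage = 14+7 = 21
ES_Security plan = max(EF_Catering order=14, EF_AV setup=4, EF_Ticketing=26, EF_Staff briefing=34, EF_Rehearsal=8, EF_Signage=21) = 34; EF_Security plan = 34+13 = 47
Expected project duration μ = 47 weeks. Critical path: Stage build → Marketing push → Staff briefing → Security plan.

Variance along critical path = 1.778 + 1.000 + 1.778 + 2.778 = 7.333; σ = √7.333 = 2.708 weeks.
Z = (51 − 47) / 2.708 = 1.477
P(T ≤ 51) = Φ(1.477) ≈ 0.930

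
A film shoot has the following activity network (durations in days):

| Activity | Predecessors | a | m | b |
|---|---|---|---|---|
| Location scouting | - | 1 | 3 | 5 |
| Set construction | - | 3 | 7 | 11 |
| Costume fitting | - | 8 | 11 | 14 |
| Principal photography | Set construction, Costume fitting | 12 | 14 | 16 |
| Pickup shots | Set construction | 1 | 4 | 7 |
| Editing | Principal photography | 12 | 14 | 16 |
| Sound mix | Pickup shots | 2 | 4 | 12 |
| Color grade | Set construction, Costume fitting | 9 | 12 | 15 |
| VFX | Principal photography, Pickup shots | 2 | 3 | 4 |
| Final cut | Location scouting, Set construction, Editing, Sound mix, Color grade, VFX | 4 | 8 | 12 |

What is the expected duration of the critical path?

47 days

te_Location scouting = (1 + 4·3 + 5)/6 = 18/6 = 3
te_Set construction = (3 + 4·7 + 11)/6 = 42/6 = 7
te_Costume fitting = (8 + 4·11 + 14)/6 = 66/6 = 11
te_Principal photography = (12 + 4·14 + 16)/6 = 84/6 = 14
te_Pickup shots = (1 + 4·4 + 7)/6 = 24/6 = 4
te_Editing = (12 + 4·14 + 16)/6 = 84/6 = 14
te_Sound mix = (2 + 4·4 + 12)/6 = 30/6 = 5
te_Color grade = (9 + 4·12 + 15)/6 = 72/6 = 12
te_VFX = (2 + 4·3 + 4)/6 = 18/6 = 3
te_Final cut = (4 + 4·8 + 12)/6 = 48/6 = 8

Forward pass:
ES_Location scouting = 0; EF_Location scouting = 3
ES_Set construction = 0; EF_Set construction = 7
ES_Costume fitting = 0; EF_Costume fitting = 11
ES_Principal photography = max(EF_Set construction=7, EF_Costume fitting=11) = 11; EF_Principal photography = 11+14 = 25
ES_Pickup shots = 7; EF_Pickup shots = 7+4 = 11
ES_Editing = 25; EF_Editing = 25+14 = 39
ES_Sound mix = 11; EF_Sound mix = 11+5 = 16
ES_Color grade = max(EF_Set construction=7, EF_Costume fitting=11) = 11; EF_Color grade = 11+12 = 23
ES_VFX = max(EF_Principal photography=25, EF_Pickup shots=11) = 25; EF_VFX = 25+3 = 28
ES_Final cut = max(EF_Location scouting=3, EF_Set construction=7, EF_Editing=39, EF_Sound mix=16, EF_Color grade=23, EF_VFX=28) = 39; EF_Final cut = 39+8 = 47
Expected project duration μ = 47 days. Critical path: Costume fitting → Principal photography → Editing → Final cut.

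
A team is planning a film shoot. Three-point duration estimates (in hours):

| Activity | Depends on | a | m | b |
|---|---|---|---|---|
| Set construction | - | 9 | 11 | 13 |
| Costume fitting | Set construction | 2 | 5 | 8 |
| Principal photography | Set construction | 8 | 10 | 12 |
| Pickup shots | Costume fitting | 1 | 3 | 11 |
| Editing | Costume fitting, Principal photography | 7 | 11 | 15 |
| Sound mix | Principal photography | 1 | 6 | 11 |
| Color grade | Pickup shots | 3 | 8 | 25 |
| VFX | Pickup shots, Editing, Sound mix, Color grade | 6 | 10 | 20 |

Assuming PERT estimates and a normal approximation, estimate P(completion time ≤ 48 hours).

0.960

te_Set construction = (9 + 4·11 + 13)/6 = 66/6 = 11; σ²_Set construction = ((13−9)/6)² = 0.444
te_Costume fitting = (2 + 4·5 + 8)/6 = 30/6 = 5; σ²_Costume fitting = ((8−2)/6)² = 1.000
te_Principal photography = (8 + 4·10 + 12)/6 = 60/6 = 10; σ²_Principal photography = ((12−8)/6)² = 0.444
te_Pickup shots = (1 + 4·3 + 11)/6 = 24/6 = 4; σ²_Pickup shots = ((11−1)/6)² = 2.778
te_Editing = (7 + 4·11 + 15)/6 = 66/6 = 11; σ²_Editing = ((15−7)/6)² = 1.778
te_Sound mix = (1 + 4·6 + 11)/6 = 36/6 = 6; σ²_Sound mix = ((11−1)/6)² = 2.778
te_Color grade = (3 + 4·8 + 25)/6 = 60/6 = 10; σ²_Color grade = ((25−3)/6)² = 13.444
te_VFX = (6 + 4·10 + 20)/6 = 66/6 = 11; σ²_VFX = ((20−6)/6)² = 5.444

Forward pass:
ES_Set construction = 0; EF_Set construction = 11
ES_Costume fitting = 11; EF_Costume fitting = 11+5 = 16
ES_Principal photography = 11; EF_Principal photography = 11+10 = 21
ES_Pickup shots = 16; EF_Pickup shots = 16+4 = 20
ES_Editing = max(EF_Costume fitting=16, EF_Principal photography=21) = 21; EF_Editing = 21+11 = 32
ES_Sound mix = 21; EF_Sound mix = 21+6 = 27
ES_Color grade = 20; EF_Color grade = 20+10 = 30
ES_VFX = max(EF_Pickup shots=20, EF_Editing=32, EF_Sound mix=27, EF_Color grade=30) = 32; EF_VFX = 32+11 = 43
Expected project duration μ = 43 hours. Critical path: Set construction → Principal photography → Editing → VFX.

Variance along critical path = 0.444 + 0.444 + 1.778 + 5.444 = 8.111; σ = √8.111 = 2.848 hours.
Z = (48 − 43) / 2.848 = 1.756
P(T ≤ 48) = Φ(1.756) ≈ 0.960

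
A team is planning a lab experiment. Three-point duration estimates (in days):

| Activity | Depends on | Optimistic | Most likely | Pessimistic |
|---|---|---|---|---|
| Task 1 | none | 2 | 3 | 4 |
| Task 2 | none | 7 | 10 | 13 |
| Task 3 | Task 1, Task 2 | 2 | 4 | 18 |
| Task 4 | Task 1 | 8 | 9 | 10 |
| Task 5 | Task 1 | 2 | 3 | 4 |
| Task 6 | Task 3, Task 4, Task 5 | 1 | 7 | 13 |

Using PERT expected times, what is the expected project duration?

23 days

te_Task 1 = (2 + 4·3 + 4)/6 = 18/6 = 3
te_Task 2 = (7 + 4·10 + 13)/6 = 60/6 = 10
te_Task 3 = (2 + 4·4 + 18)/6 = 36/6 = 6
te_Task 4 = (8 + 4·9 + 10)/6 = 54/6 = 9
te_Task 5 = (2 + 4·3 + 4)/6 = 18/6 = 3
te_Task 6 = (1 + 4·7 + 13)/6 = 42/6 = 7

Forward pass:
ES_Task 1 = 0; EF_Task 1 = 3
ES_Task 2 = 0; EF_Task 2 = 10
ES_Task 3 = max(EF_Task 1=3, EF_Task 2=10) = 10; EF_Task 3 = 10+6 = 16
ES_Task 4 = 3; EF_Task 4 = 3+9 = 12
ES_Task 5 = 3; EF_Task 5 = 3+3 = 6
ES_Task 6 = max(EF_Task 3=16, EF_Task 4=12, EF_Task 5=6) = 16; EF_Task 6 = 16+7 = 23
Expected project duration μ = 23 days. Critical path: Task 2 → Task 3 → Task 6.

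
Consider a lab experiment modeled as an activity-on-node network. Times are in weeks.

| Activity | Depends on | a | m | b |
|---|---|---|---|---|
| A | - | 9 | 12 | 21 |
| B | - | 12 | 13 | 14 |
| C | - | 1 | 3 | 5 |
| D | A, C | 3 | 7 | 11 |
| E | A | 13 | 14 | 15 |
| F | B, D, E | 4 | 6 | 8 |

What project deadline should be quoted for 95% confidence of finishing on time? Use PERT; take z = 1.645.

te_A = (9 + 4·12 + 21)/6 = 78/6 = 13; σ²_A = ((21−9)/6)² = 4.000
te_B = (12 + 4·13 + 14)/6 = 78/6 = 13; σ²_B = ((14−12)/6)² = 0.111
te_C = (1 + 4·3 + 5)/6 = 18/6 = 3; σ²_C = ((5−1)/6)² = 0.444
te_D = (3 + 4·7 + 11)/6 = 42/6 = 7; σ²_D = ((11−3)/6)² = 1.778
te_E = (13 + 4·14 + 15)/6 = 84/6 = 14; σ²_E = ((15−13)/6)² = 0.111
te_F = (4 + 4·6 + 8)/6 = 36/6 = 6; σ²_F = ((8−4)/6)² = 0.444

Forward pass:
ES_A = 0; EF_A = 13
ES_B = 0; EF_B = 13
ES_C = 0; EF_C = 3
ES_D = max(EF_A=13, EF_C=3) = 13; EF_D = 13+7 = 20
ES_E = 13; EF_E = 13+14 = 27
ES_F = max(EF_B=13, EF_D=20, EF_E=27) = 27; EF_F = 27+6 = 33
Expected project duration μ = 33 weeks. Critical path: A → E → F.

Variance along critical path = 4.000 + 0.111 + 0.444 = 4.556; σ = 2.134 weeks.
D = μ + z·σ = 33 + 1.645·2.134 = 36.5 weeks

36.5 weeks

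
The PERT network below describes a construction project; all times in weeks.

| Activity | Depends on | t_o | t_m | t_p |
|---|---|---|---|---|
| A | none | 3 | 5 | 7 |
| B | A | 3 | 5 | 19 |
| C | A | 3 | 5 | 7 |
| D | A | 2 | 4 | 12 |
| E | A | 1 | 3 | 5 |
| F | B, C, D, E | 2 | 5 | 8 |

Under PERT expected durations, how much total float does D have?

2 weeks

te_A = (3 + 4·5 + 7)/6 = 30/6 = 5
te_B = (3 + 4·5 + 19)/6 = 42/6 = 7
te_C = (3 + 4·5 + 7)/6 = 30/6 = 5
te_D = (2 + 4·4 + 12)/6 = 30/6 = 5
te_E = (1 + 4·3 + 5)/6 = 18/6 = 3
te_F = (2 + 4·5 + 8)/6 = 30/6 = 5

Forward pass:
ES_A = 0; EF_A = 5
ES_B = 5; EF_B = 5+7 = 12
ES_C = 5; EF_C = 5+5 = 10
ES_D = 5; EF_D = 5+5 = 10
ES_E = 5; EF_E = 5+3 = 8
ES_F = max(EF_B=12, EF_C=10, EF_D=10, EF_E=8) = 12; EF_F = 12+5 = 17
Expected project duration μ = 17 weeks. Critical path: A → B → F.

Backward pass:
LF_F = 17; LS_F = 17−5 = 12
LF_E = LS_F = 12; LS_E = 12−3 = 9
LF_D = LS_F = 12; LS_D = 12−5 = 7
LF_C = LS_F = 12; LS_C = 12−5 = 7
LF_B = LS_F = 12; LS_B = 12−7 = 5
LF_A = min(LS_B=5, LS_C=7, LS_D=7, LS_E=9) = 5; LS_A = 5−5 = 0
Slack_D = LS_D − ES_D = 7 − 5 = 2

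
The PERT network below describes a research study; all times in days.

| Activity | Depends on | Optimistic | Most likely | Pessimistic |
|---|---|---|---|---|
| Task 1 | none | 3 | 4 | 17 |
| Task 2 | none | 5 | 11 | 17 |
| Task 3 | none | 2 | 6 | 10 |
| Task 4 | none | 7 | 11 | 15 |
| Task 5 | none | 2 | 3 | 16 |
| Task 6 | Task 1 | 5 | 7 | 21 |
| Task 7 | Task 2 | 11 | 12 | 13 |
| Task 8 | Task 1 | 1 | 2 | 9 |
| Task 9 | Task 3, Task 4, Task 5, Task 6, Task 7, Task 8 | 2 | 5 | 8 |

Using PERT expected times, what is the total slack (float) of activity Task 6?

te_Task 1 = (3 + 4·4 + 17)/6 = 36/6 = 6
te_Task 2 = (5 + 4·11 + 17)/6 = 66/6 = 11
te_Task 3 = (2 + 4·6 + 10)/6 = 36/6 = 6
te_Task 4 = (7 + 4·11 + 15)/6 = 66/6 = 11
te_Task 5 = (2 + 4·3 + 16)/6 = 30/6 = 5
te_Task 6 = (5 + 4·7 + 21)/6 = 54/6 = 9
te_Task 7 = (11 + 4·12 + 13)/6 = 72/6 = 12
te_Task 8 = (1 + 4·2 + 9)/6 = 18/6 = 3
te_Task 9 = (2 + 4·5 + 8)/6 = 30/6 = 5

Forward pass:
ES_Task 1 = 0; EF_Task 1 = 6
ES_Task 2 = 0; EF_Task 2 = 11
ES_Task 3 = 0; EF_Task 3 = 6
ES_Task 4 = 0; EF_Task 4 = 11
ES_Task 5 = 0; EF_Task 5 = 5
ES_Task 6 = 6; EF_Task 6 = 6+9 = 15
ES_Task 7 = 11; EF_Task 7 = 11+12 = 23
ES_Task 8 = 6; EF_Task 8 = 6+3 = 9
ES_Task 9 = max(EF_Task 3=6, EF_Task 4=11, EF_Task 5=5, EF_Task 6=15, EF_Task 7=23, EF_Task 8=9) = 23; EF_Task 9 = 23+5 = 28
Expected project duration μ = 28 days. Critical path: Task 2 → Task 7 → Task 9.

Backward pass:
LF_Task 9 = 28; LS_Task 9 = 28−5 = 23
LF_Task 8 = LS_Task 9 = 23; LS_Task 8 = 23−3 = 20
LF_Task 7 = LS_Task 9 = 23; LS_Task 7 = 23−12 = 11
LF_Task 6 = LS_Task 9 = 23; LS_Task 6 = 23−9 = 14
LF_Task 5 = LS_Task 9 = 23; LS_Task 5 = 23−5 = 18
LF_Task 4 = LS_Task 9 = 23; LS_Task 4 = 23−11 = 12
LF_Task 3 = LS_Task 9 = 23; LS_Task 3 = 23−6 = 17
LF_Task 2 = LS_Task 7 = 11; LS_Task 2 = 11−11 = 0
LF_Task 1 = min(LS_Task 6=14, LS_Task 8=20) = 14; LS_Task 1 = 14−6 = 8
Slack_Task 6 = LS_Task 6 − ES_Task 6 = 14 − 6 = 8

8 days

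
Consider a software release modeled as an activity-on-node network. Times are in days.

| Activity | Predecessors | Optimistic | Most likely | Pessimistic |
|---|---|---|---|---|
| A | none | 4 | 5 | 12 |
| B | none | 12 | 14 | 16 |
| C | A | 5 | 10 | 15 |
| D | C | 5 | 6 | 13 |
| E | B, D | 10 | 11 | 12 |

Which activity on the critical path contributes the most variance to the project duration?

te_A = (4 + 4·5 + 12)/6 = 36/6 = 6; σ²_A = ((12−4)/6)² = 1.778
te_B = (12 + 4·14 + 16)/6 = 84/6 = 14; σ²_B = ((16−12)/6)² = 0.444
te_C = (5 + 4·10 + 15)/6 = 60/6 = 10; σ²_C = ((15−5)/6)² = 2.778
te_D = (5 + 4·6 + 13)/6 = 42/6 = 7; σ²_D = ((13−5)/6)² = 1.778
te_E = (10 + 4·11 + 12)/6 = 66/6 = 11; σ²_E = ((12−10)/6)² = 0.111

Forward pass:
ES_A = 0; EF_A = 6
ES_B = 0; EF_B = 14
ES_C = 6; EF_C = 6+10 = 16
ES_D = 16; EF_D = 16+7 = 23
ES_E = max(EF_B=14, EF_D=23) = 23; EF_E = 23+11 = 34
Expected project duration μ = 34 days. Critical path: A → C → D → E.

Variances on critical path: σ²_A=1.778, σ²_C=2.778, σ²_D=1.778, σ²_E=0.111.
Largest is σ²_C = 2.778.

C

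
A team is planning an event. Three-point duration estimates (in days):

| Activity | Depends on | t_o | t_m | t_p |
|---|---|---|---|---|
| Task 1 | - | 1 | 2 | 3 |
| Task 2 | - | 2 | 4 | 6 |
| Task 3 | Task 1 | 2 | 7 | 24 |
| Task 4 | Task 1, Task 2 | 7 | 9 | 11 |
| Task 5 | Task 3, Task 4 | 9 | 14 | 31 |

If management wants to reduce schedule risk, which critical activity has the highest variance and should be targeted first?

te_Task 1 = (1 + 4·2 + 3)/6 = 12/6 = 2; σ²_Task 1 = ((3−1)/6)² = 0.111
te_Task 2 = (2 + 4·4 + 6)/6 = 24/6 = 4; σ²_Task 2 = ((6−2)/6)² = 0.444
te_Task 3 = (2 + 4·7 + 24)/6 = 54/6 = 9; σ²_Task 3 = ((24−2)/6)² = 13.444
te_Task 4 = (7 + 4·9 + 11)/6 = 54/6 = 9; σ²_Task 4 = ((11−7)/6)² = 0.444
te_Task 5 = (9 + 4·14 + 31)/6 = 96/6 = 16; σ²_Task 5 = ((31−9)/6)² = 13.444

Forward pass:
ES_Task 1 = 0; EF_Task 1 = 2
ES_Task 2 = 0; EF_Task 2 = 4
ES_Task 3 = 2; EF_Task 3 = 2+9 = 11
ES_Task 4 = max(EF_Task 1=2, EF_Task 2=4) = 4; EF_Task 4 = 4+9 = 13
ES_Task 5 = max(EF_Task 3=11, EF_Task 4=13) = 13; EF_Task 5 = 13+16 = 29
Expected project duration μ = 29 days. Critical path: Task 2 → Task 4 → Task 5.

Variances on critical path: σ²_Task 2=0.444, σ²_Task 4=0.444, σ²_Task 5=13.444.
Largest is σ²_Task 5 = 13.444.

Task 5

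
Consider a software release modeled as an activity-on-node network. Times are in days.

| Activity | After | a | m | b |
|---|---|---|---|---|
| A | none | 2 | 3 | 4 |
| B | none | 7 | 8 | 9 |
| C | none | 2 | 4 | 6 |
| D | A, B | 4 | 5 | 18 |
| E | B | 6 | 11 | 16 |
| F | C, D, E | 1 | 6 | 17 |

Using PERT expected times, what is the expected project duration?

te_A = (2 + 4·3 + 4)/6 = 18/6 = 3
te_B = (7 + 4·8 + 9)/6 = 48/6 = 8
te_C = (2 + 4·4 + 6)/6 = 24/6 = 4
te_D = (4 + 4·5 + 18)/6 = 42/6 = 7
te_E = (6 + 4·11 + 16)/6 = 66/6 = 11
te_F = (1 + 4·6 + 17)/6 = 42/6 = 7

Forward pass:
ES_A = 0; EF_A = 3
ES_B = 0; EF_B = 8
ES_C = 0; EF_C = 4
ES_D = max(EF_A=3, EF_B=8) = 8; EF_D = 8+7 = 15
ES_E = 8; EF_E = 8+11 = 19
ES_F = max(EF_C=4, EF_D=15, EF_E=19) = 19; EF_F = 19+7 = 26
Expected project duration μ = 26 days. Critical path: B → E → F.

26 days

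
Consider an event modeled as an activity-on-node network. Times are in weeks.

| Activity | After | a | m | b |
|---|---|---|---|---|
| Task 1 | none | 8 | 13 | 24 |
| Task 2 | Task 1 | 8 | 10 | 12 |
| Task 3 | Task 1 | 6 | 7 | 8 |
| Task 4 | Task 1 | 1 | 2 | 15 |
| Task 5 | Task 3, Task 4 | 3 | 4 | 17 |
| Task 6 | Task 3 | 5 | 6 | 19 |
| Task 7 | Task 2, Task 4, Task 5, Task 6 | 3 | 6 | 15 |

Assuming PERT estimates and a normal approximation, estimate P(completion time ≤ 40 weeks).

0.836

te_Task 1 = (8 + 4·13 + 24)/6 = 84/6 = 14; σ²_Task 1 = ((24−8)/6)² = 7.111
te_Task 2 = (8 + 4·10 + 12)/6 = 60/6 = 10; σ²_Task 2 = ((12−8)/6)² = 0.444
te_Task 3 = (6 + 4·7 + 8)/6 = 42/6 = 7; σ²_Task 3 = ((8−6)/6)² = 0.111
te_Task 4 = (1 + 4·2 + 15)/6 = 24/6 = 4; σ²_Task 4 = ((15−1)/6)² = 5.444
te_Task 5 = (3 + 4·4 + 17)/6 = 36/6 = 6; σ²_Task 5 = ((17−3)/6)² = 5.444
te_Task 6 = (5 + 4·6 + 19)/6 = 48/6 = 8; σ²_Task 6 = ((19−5)/6)² = 5.444
te_Task 7 = (3 + 4·6 + 15)/6 = 42/6 = 7; σ²_Task 7 = ((15−3)/6)² = 4.000

Forward pass:
ES_Task 1 = 0; EF_Task 1 = 14
ES_Task 2 = 14; EF_Task 2 = 14+10 = 24
ES_Task 3 = 14; EF_Task 3 = 14+7 = 21
ES_Task 4 = 14; EF_Task 4 = 14+4 = 18
ES_Task 5 = max(EF_Task 3=21, EF_Task 4=18) = 21; EF_Task 5 = 21+6 = 27
ES_Task 6 = 21; EF_Task 6 = 21+8 = 29
ES_Task 7 = max(EF_Task 2=24, EF_Task 4=18, EF_Task 5=27, EF_Task 6=29) = 29; EF_Task 7 = 29+7 = 36
Expected project duration μ = 36 weeks. Critical path: Task 1 → Task 3 → Task 6 → Task 7.

Variance along critical path = 7.111 + 0.111 + 5.444 + 4.000 = 16.667; σ = √16.667 = 4.082 weeks.
Z = (40 − 36) / 4.082 = 0.980
P(T ≤ 40) = Φ(0.980) ≈ 0.836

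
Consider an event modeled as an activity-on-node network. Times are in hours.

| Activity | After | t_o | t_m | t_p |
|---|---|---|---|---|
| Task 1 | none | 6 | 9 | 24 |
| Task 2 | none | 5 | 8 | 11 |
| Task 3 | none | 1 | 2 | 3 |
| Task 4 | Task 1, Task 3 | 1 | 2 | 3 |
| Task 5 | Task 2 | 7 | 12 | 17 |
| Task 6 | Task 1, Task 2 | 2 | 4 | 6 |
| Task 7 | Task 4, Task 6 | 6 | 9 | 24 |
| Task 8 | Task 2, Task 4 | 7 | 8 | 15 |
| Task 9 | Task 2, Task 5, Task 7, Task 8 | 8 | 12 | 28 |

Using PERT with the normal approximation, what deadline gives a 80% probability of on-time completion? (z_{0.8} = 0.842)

44.6 hours

te_Task 1 = (6 + 4·9 + 24)/6 = 66/6 = 11; σ²_Task 1 = ((24−6)/6)² = 9.000
te_Task 2 = (5 + 4·8 + 11)/6 = 48/6 = 8; σ²_Task 2 = ((11−5)/6)² = 1.000
te_Task 3 = (1 + 4·2 + 3)/6 = 12/6 = 2; σ²_Task 3 = ((3−1)/6)² = 0.111
te_Task 4 = (1 + 4·2 + 3)/6 = 12/6 = 2; σ²_Task 4 = ((3−1)/6)² = 0.111
te_Task 5 = (7 + 4·12 + 17)/6 = 72/6 = 12; σ²_Task 5 = ((17−7)/6)² = 2.778
te_Task 6 = (2 + 4·4 + 6)/6 = 24/6 = 4; σ²_Task 6 = ((6−2)/6)² = 0.444
te_Task 7 = (6 + 4·9 + 24)/6 = 66/6 = 11; σ²_Task 7 = ((24−6)/6)² = 9.000
te_Task 8 = (7 + 4·8 + 15)/6 = 54/6 = 9; σ²_Task 8 = ((15−7)/6)² = 1.778
te_Task 9 = (8 + 4·12 + 28)/6 = 84/6 = 14; σ²_Task 9 = ((28−8)/6)² = 11.111

Forward pass:
ES_Task 1 = 0; EF_Task 1 = 11
ES_Task 2 = 0; EF_Task 2 = 8
ES_Task 3 = 0; EF_Task 3 = 2
ES_Task 4 = max(EF_Task 1=11, EF_Task 3=2) = 11; EF_Task 4 = 11+2 = 13
ES_Task 5 = 8; EF_Task 5 = 8+12 = 20
ES_Task 6 = max(EF_Task 1=11, EF_Task 2=8) = 11; EF_Task 6 = 11+4 = 15
ES_Task 7 = max(EF_Task 4=13, EF_Task 6=15) = 15; EF_Task 7 = 15+11 = 26
ES_Task 8 = max(EF_Task 2=8, EF_Task 4=13) = 13; EF_Task 8 = 13+9 = 22
ES_Task 9 = max(EF_Task 2=8, EF_Task 5=20, EF_Task 7=26, EF_Task 8=22) = 26; EF_Task 9 = 26+14 = 40
Expected project duration μ = 40 hours. Critical path: Task 1 → Task 6 → Task 7 → Task 9.

Variance along critical path = 9.000 + 0.444 + 9.000 + 11.111 = 29.556; σ = 5.437 hours.
D = μ + z·σ = 40 + 0.842·5.437 = 44.6 hours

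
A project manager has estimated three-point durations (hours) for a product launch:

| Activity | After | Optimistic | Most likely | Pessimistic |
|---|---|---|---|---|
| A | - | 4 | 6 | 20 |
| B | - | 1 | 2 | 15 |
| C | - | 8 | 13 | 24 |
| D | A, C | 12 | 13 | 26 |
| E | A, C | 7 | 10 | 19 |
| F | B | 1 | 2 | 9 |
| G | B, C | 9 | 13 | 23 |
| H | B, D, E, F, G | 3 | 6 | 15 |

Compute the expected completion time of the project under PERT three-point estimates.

36 hours

te_A = (4 + 4·6 + 20)/6 = 48/6 = 8
te_B = (1 + 4·2 + 15)/6 = 24/6 = 4
te_C = (8 + 4·13 + 24)/6 = 84/6 = 14
te_D = (12 + 4·13 + 26)/6 = 90/6 = 15
te_E = (7 + 4·10 + 19)/6 = 66/6 = 11
te_F = (1 + 4·2 + 9)/6 = 18/6 = 3
te_G = (9 + 4·13 + 23)/6 = 84/6 = 14
te_H = (3 + 4·6 + 15)/6 = 42/6 = 7

Forward pass:
ES_A = 0; EF_A = 8
ES_B = 0; EF_B = 4
ES_C = 0; EF_C = 14
ES_D = max(EF_A=8, EF_C=14) = 14; EF_D = 14+15 = 29
ES_E = max(EF_A=8, EF_C=14) = 14; EF_E = 14+11 = 25
ES_F = 4; EF_F = 4+3 = 7
ES_G = max(EF_B=4, EF_C=14) = 14; EF_G = 14+14 = 28
ES_H = max(EF_B=4, EF_D=29, EF_E=25, EF_F=7, EF_G=28) = 29; EF_H = 29+7 = 36
Expected project duration μ = 36 hours. Critical path: C → D → H.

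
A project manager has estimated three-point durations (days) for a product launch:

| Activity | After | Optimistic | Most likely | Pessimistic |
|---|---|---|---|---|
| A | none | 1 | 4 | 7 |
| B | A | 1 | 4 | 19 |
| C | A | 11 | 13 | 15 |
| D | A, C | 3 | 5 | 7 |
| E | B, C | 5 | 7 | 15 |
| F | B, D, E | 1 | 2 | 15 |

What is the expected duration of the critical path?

29 days

te_A = (1 + 4·4 + 7)/6 = 24/6 = 4
te_B = (1 + 4·4 + 19)/6 = 36/6 = 6
te_C = (11 + 4·13 + 15)/6 = 78/6 = 13
te_D = (3 + 4·5 + 7)/6 = 30/6 = 5
te_E = (5 + 4·7 + 15)/6 = 48/6 = 8
te_F = (1 + 4·2 + 15)/6 = 24/6 = 4

Forward pass:
ES_A = 0; EF_A = 4
ES_B = 4; EF_B = 4+6 = 10
ES_C = 4; EF_C = 4+13 = 17
ES_D = max(EF_A=4, EF_C=17) = 17; EF_D = 17+5 = 22
ES_E = max(EF_B=10, EF_C=17) = 17; EF_E = 17+8 = 25
ES_F = max(EF_B=10, EF_D=22, EF_E=25) = 25; EF_F = 25+4 = 29
Expected project duration μ = 29 days. Critical path: A → C → E → F.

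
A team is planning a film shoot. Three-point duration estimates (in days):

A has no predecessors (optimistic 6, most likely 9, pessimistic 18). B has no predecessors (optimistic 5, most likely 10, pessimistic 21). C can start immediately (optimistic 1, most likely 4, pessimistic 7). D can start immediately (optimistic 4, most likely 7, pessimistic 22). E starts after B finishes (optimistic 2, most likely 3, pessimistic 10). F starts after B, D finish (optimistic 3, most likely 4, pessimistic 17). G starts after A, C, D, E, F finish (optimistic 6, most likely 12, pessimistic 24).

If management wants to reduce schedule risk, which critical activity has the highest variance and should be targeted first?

G

te_A = (6 + 4·9 + 18)/6 = 60/6 = 10; σ²_A = ((18−6)/6)² = 4.000
te_B = (5 + 4·10 + 21)/6 = 66/6 = 11; σ²_B = ((21−5)/6)² = 7.111
te_C = (1 + 4·4 + 7)/6 = 24/6 = 4; σ²_C = ((7−1)/6)² = 1.000
te_D = (4 + 4·7 + 22)/6 = 54/6 = 9; σ²_D = ((22−4)/6)² = 9.000
te_E = (2 + 4·3 + 10)/6 = 24/6 = 4; σ²_E = ((10−2)/6)² = 1.778
te_F = (3 + 4·4 + 17)/6 = 36/6 = 6; σ²_F = ((17−3)/6)² = 5.444
te_G = (6 + 4·12 + 24)/6 = 78/6 = 13; σ²_G = ((24−6)/6)² = 9.000

Forward pass:
ES_A = 0; EF_A = 10
ES_B = 0; EF_B = 11
ES_C = 0; EF_C = 4
ES_D = 0; EF_D = 9
ES_E = 11; EF_E = 11+4 = 15
ES_F = max(EF_B=11, EF_D=9) = 11; EF_F = 11+6 = 17
ES_G = max(EF_A=10, EF_C=4, EF_D=9, EF_E=15, EF_F=17) = 17; EF_G = 17+13 = 30
Expected project duration μ = 30 days. Critical path: B → F → G.

Variances on critical path: σ²_B=7.111, σ²_F=5.444, σ²_G=9.000.
Largest is σ²_G = 9.000.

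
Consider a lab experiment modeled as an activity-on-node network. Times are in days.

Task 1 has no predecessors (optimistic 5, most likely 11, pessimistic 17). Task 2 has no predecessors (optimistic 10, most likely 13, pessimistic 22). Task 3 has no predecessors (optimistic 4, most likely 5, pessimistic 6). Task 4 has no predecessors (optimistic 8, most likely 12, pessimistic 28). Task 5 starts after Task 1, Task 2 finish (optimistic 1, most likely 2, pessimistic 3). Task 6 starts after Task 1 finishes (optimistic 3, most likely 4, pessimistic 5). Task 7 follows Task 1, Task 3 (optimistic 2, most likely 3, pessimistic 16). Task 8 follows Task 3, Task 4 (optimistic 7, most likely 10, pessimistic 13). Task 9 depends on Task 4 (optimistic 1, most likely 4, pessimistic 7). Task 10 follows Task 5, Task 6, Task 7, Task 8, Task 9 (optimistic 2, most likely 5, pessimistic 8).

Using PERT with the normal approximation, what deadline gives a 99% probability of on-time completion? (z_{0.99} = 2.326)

37.4 days

te_Task 1 = (5 + 4·11 + 17)/6 = 66/6 = 11; σ²_Task 1 = ((17−5)/6)² = 4.000
te_Task 2 = (10 + 4·13 + 22)/6 = 84/6 = 14; σ²_Task 2 = ((22−10)/6)² = 4.000
te_Task 3 = (4 + 4·5 + 6)/6 = 30/6 = 5; σ²_Task 3 = ((6−4)/6)² = 0.111
te_Task 4 = (8 + 4·12 + 28)/6 = 84/6 = 14; σ²_Task 4 = ((28−8)/6)² = 11.111
te_Task 5 = (1 + 4·2 + 3)/6 = 12/6 = 2; σ²_Task 5 = ((3−1)/6)² = 0.111
te_Task 6 = (3 + 4·4 + 5)/6 = 24/6 = 4; σ²_Task 6 = ((5−3)/6)² = 0.111
te_Task 7 = (2 + 4·3 + 16)/6 = 30/6 = 5; σ²_Task 7 = ((16−2)/6)² = 5.444
te_Task 8 = (7 + 4·10 + 13)/6 = 60/6 = 10; σ²_Task 8 = ((13−7)/6)² = 1.000
te_Task 9 = (1 + 4·4 + 7)/6 = 24/6 = 4; σ²_Task 9 = ((7−1)/6)² = 1.000
te_Task 10 = (2 + 4·5 + 8)/6 = 30/6 = 5; σ²_Task 10 = ((8−2)/6)² = 1.000

Forward pass:
ES_Task 1 = 0; EF_Task 1 = 11
ES_Task 2 = 0; EF_Task 2 = 14
ES_Task 3 = 0; EF_Task 3 = 5
ES_Task 4 = 0; EF_Task 4 = 14
ES_Task 5 = max(EF_Task 1=11, EF_Task 2=14) = 14; EF_Task 5 = 14+2 = 16
ES_Task 6 = 11; EF_Task 6 = 11+4 = 15
ES_Task 7 = max(EF_Task 1=11, EF_Task 3=5) = 11; EF_Task 7 = 11+5 = 16
ES_Task 8 = max(EF_Task 3=5, EF_Task 4=14) = 14; EF_Task 8 = 14+10 = 24
ES_Task 9 = 14; EF_Task 9 = 14+4 = 18
ES_Task 10 = max(EF_Task 5=16, EF_Task 6=15, EF_Task 7=16, EF_Task 8=24, EF_Task 9=18) = 24; EF_Task 10 = 24+5 = 29
Expected project duration μ = 29 days. Critical path: Task 4 → Task 8 → Task 10.

Variance along critical path = 11.111 + 1.000 + 1.000 = 13.111; σ = 3.621 days.
D = μ + z·σ = 29 + 2.326·3.621 = 37.4 days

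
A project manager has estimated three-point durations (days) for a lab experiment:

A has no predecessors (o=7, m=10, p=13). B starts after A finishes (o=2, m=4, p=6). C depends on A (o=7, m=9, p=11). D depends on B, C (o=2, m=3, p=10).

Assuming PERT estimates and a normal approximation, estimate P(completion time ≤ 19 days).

te_A = (7 + 4·10 + 13)/6 = 60/6 = 10; σ²_A = ((13−7)/6)² = 1.000
te_B = (2 + 4·4 + 6)/6 = 24/6 = 4; σ²_B = ((6−2)/6)² = 0.444
te_C = (7 + 4·9 + 11)/6 = 54/6 = 9; σ²_C = ((11−7)/6)² = 0.444
te_D = (2 + 4·3 + 10)/6 = 24/6 = 4; σ²_D = ((10−2)/6)² = 1.778

Forward pass:
ES_A = 0; EF_A = 10
ES_B = 10; EF_B = 10+4 = 14
ES_C = 10; EF_C = 10+9 = 19
ES_D = max(EF_B=14, EF_C=19) = 19; EF_D = 19+4 = 23
Expected project duration μ = 23 days. Critical path: A → C → D.

Variance along critical path = 1.000 + 0.444 + 1.778 = 3.222; σ = √3.222 = 1.795 days.
Z = (19 − 23) / 1.795 = -2.228
P(T ≤ 19) = Φ(-2.228) ≈ 0.013

0.013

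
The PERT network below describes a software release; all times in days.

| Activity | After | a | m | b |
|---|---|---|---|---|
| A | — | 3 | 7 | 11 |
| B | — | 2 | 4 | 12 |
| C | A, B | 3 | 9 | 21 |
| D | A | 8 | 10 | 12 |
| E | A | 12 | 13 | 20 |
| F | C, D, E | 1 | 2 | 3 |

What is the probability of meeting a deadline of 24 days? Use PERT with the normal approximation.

0.699

te_A = (3 + 4·7 + 11)/6 = 42/6 = 7; σ²_A = ((11−3)/6)² = 1.778
te_B = (2 + 4·4 + 12)/6 = 30/6 = 5; σ²_B = ((12−2)/6)² = 2.778
te_C = (3 + 4·9 + 21)/6 = 60/6 = 10; σ²_C = ((21−3)/6)² = 9.000
te_D = (8 + 4·10 + 12)/6 = 60/6 = 10; σ²_D = ((12−8)/6)² = 0.444
te_E = (12 + 4·13 + 20)/6 = 84/6 = 14; σ²_E = ((20−12)/6)² = 1.778
te_F = (1 + 4·2 + 3)/6 = 12/6 = 2; σ²_F = ((3−1)/6)² = 0.111

Forward pass:
ES_A = 0; EF_A = 7
ES_B = 0; EF_B = 5
ES_C = max(EF_A=7, EF_B=5) = 7; EF_C = 7+10 = 17
ES_D = 7; EF_D = 7+10 = 17
ES_E = 7; EF_E = 7+14 = 21
ES_F = max(EF_C=17, EF_D=17, EF_E=21) = 21; EF_F = 21+2 = 23
Expected project duration μ = 23 days. Critical path: A → E → F.

Variance along critical path = 1.778 + 1.778 + 0.111 = 3.667; σ = √3.667 = 1.915 days.
Z = (24 − 23) / 1.915 = 0.522
P(T ≤ 24) = Φ(0.522) ≈ 0.699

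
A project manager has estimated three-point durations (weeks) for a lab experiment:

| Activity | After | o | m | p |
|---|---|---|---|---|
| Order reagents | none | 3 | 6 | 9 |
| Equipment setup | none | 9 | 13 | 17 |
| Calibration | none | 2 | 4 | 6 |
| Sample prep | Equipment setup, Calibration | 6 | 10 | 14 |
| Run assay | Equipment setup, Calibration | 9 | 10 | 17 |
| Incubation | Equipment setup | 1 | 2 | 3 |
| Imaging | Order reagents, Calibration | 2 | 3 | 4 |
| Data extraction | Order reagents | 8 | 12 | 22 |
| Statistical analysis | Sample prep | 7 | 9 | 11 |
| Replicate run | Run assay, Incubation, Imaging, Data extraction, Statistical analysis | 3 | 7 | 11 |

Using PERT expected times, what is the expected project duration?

39 weeks

te_Order reagents = (3 + 4·6 + 9)/6 = 36/6 = 6
te_Equipment setup = (9 + 4·13 + 17)/6 = 78/6 = 13
te_Calibration = (2 + 4·4 + 6)/6 = 24/6 = 4
te_Sample prep = (6 + 4·10 + 14)/6 = 60/6 = 10
te_Run assay = (9 + 4·10 + 17)/6 = 66/6 = 11
te_Incubation = (1 + 4·2 + 3)/6 = 12/6 = 2
te_Imaging = (2 + 4·3 + 4)/6 = 18/6 = 3
te_Data extraction = (8 + 4·12 + 22)/6 = 78/6 = 13
te_Statistical analysis = (7 + 4·9 + 11)/6 = 54/6 = 9
te_Replicate run = (3 + 4·7 + 11)/6 = 42/6 = 7

Forward pass:
ES_Order reagents = 0; EF_Order reagents = 6
ES_Equipment setup = 0; EF_Equipment setup = 13
ES_Calibration = 0; EF_Calibration = 4
ES_Sample prep = max(EF_Equipment setup=13, EF_Calibration=4) = 13; EF_Sample prep = 13+10 = 23
ES_Run assay = max(EF_Equipment setup=13, EF_Calibration=4) = 13; EF_Run assay = 13+11 = 24
ES_Incubation = 13; EF_Incubation = 13+2 = 15
ES_Imaging = max(EF_Order reagents=6, EF_Calibration=4) = 6; EF_Imaging = 6+3 = 9
ES_Data extraction = 6; EF_Data extraction = 6+13 = 19
ES_Statistical analysis = 23; EF_Statistical analysis = 23+9 = 32
ES_Replicate run = max(EF_Run assay=24, EF_Incubation=15, EF_Imaging=9, EF_Data extraction=19, EF_Statistical analysis=32) = 32; EF_Replicate run = 32+7 = 39
Expected project duration μ = 39 weeks. Critical path: Equipment setup → Sample prep → Statistical analysis → Replicate run.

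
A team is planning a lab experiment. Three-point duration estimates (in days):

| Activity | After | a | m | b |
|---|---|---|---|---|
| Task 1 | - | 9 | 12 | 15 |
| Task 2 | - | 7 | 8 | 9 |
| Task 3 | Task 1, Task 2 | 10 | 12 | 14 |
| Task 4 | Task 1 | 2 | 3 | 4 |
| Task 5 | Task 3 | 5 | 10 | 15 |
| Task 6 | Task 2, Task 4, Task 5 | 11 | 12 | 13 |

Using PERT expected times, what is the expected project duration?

te_Task 1 = (9 + 4·12 + 15)/6 = 72/6 = 12
te_Task 2 = (7 + 4·8 + 9)/6 = 48/6 = 8
te_Task 3 = (10 + 4·12 + 14)/6 = 72/6 = 12
te_Task 4 = (2 + 4·3 + 4)/6 = 18/6 = 3
te_Task 5 = (5 + 4·10 + 15)/6 = 60/6 = 10
te_Task 6 = (11 + 4·12 + 13)/6 = 72/6 = 12

Forward pass:
ES_Task 1 = 0; EF_Task 1 = 12
ES_Task 2 = 0; EF_Task 2 = 8
ES_Task 3 = max(EF_Task 1=12, EF_Task 2=8) = 12; EF_Task 3 = 12+12 = 24
ES_Task 4 = 12; EF_Task 4 = 12+3 = 15
ES_Task 5 = 24; EF_Task 5 = 24+10 = 34
ES_Task 6 = max(EF_Task 2=8, EF_Task 4=15, EF_Task 5=34) = 34; EF_Task 6 = 34+12 = 46
Expected project duration μ = 46 days. Critical path: Task 1 → Task 3 → Task 5 → Task 6.

46 days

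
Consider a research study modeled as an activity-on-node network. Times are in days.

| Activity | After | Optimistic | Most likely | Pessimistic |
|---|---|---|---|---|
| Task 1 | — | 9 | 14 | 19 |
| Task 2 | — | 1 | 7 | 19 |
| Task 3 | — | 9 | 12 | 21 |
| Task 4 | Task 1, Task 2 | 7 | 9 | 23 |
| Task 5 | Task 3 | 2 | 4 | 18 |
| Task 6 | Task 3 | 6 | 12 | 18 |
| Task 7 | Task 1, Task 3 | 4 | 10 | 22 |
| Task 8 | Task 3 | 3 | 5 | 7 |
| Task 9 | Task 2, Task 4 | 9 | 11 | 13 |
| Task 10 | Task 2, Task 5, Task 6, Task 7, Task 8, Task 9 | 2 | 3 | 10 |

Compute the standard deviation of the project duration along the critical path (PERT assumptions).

te_Task 1 = (9 + 4·14 + 19)/6 = 84/6 = 14; σ²_Task 1 = ((19−9)/6)² = 2.778
te_Task 2 = (1 + 4·7 + 19)/6 = 48/6 = 8; σ²_Task 2 = ((19−1)/6)² = 9.000
te_Task 3 = (9 + 4·12 + 21)/6 = 78/6 = 13; σ²_Task 3 = ((21−9)/6)² = 4.000
te_Task 4 = (7 + 4·9 + 23)/6 = 66/6 = 11; σ²_Task 4 = ((23−7)/6)² = 7.111
te_Task 5 = (2 + 4·4 + 18)/6 = 36/6 = 6; σ²_Task 5 = ((18−2)/6)² = 7.111
te_Task 6 = (6 + 4·12 + 18)/6 = 72/6 = 12; σ²_Task 6 = ((18−6)/6)² = 4.000
te_Task 7 = (4 + 4·10 + 22)/6 = 66/6 = 11; σ²_Task 7 = ((22−4)/6)² = 9.000
te_Task 8 = (3 + 4·5 + 7)/6 = 30/6 = 5; σ²_Task 8 = ((7−3)/6)² = 0.444
te_Task 9 = (9 + 4·11 + 13)/6 = 66/6 = 11; σ²_Task 9 = ((13−9)/6)² = 0.444
te_Task 10 = (2 + 4·3 + 10)/6 = 24/6 = 4; σ²_Task 10 = ((10−2)/6)² = 1.778

Forward pass:
ES_Task 1 = 0; EF_Task 1 = 14
ES_Task 2 = 0; EF_Task 2 = 8
ES_Task 3 = 0; EF_Task 3 = 13
ES_Task 4 = max(EF_Task 1=14, EF_Task 2=8) = 14; EF_Task 4 = 14+11 = 25
ES_Task 5 = 13; EF_Task 5 = 13+6 = 19
ES_Task 6 = 13; EF_Task 6 = 13+12 = 25
ES_Task 7 = max(EF_Task 1=14, EF_Task 3=13) = 14; EF_Task 7 = 14+11 = 25
ES_Task 8 = 13; EF_Task 8 = 13+5 = 18
ES_Task 9 = max(EF_Task 2=8, EF_Task 4=25) = 25; EF_Task 9 = 25+11 = 36
ES_Task 10 = max(EF_Task 2=8, EF_Task 5=19, EF_Task 6=25, EF_Task 7=25, EF_Task 8=18, EF_Task 9=36) = 36; EF_Task 10 = 36+4 = 40
Expected project duration μ = 40 days. Critical path: Task 1 → Task 4 → Task 9 → Task 10.

Variance along critical path = 2.778 + 7.111 + 0.444 + 1.778 = 12.111
σ = √12.111 = 3.480 days

3.48 days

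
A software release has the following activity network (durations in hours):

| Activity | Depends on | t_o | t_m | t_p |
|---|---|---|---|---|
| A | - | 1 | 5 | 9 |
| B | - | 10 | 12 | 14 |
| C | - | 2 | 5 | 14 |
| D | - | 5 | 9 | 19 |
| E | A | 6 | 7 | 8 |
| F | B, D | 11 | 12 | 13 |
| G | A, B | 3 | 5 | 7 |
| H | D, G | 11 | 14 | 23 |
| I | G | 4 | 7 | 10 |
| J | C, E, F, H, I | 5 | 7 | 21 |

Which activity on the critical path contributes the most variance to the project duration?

J

te_A = (1 + 4·5 + 9)/6 = 30/6 = 5; σ²_A = ((9−1)/6)² = 1.778
te_B = (10 + 4·12 + 14)/6 = 72/6 = 12; σ²_B = ((14−10)/6)² = 0.444
te_C = (2 + 4·5 + 14)/6 = 36/6 = 6; σ²_C = ((14−2)/6)² = 4.000
te_D = (5 + 4·9 + 19)/6 = 60/6 = 10; σ²_D = ((19−5)/6)² = 5.444
te_E = (6 + 4·7 + 8)/6 = 42/6 = 7; σ²_E = ((8−6)/6)² = 0.111
te_F = (11 + 4·12 + 13)/6 = 72/6 = 12; σ²_F = ((13−11)/6)² = 0.111
te_G = (3 + 4·5 + 7)/6 = 30/6 = 5; σ²_G = ((7−3)/6)² = 0.444
te_H = (11 + 4·14 + 23)/6 = 90/6 = 15; σ²_H = ((23−11)/6)² = 4.000
te_I = (4 + 4·7 + 10)/6 = 42/6 = 7; σ²_I = ((10−4)/6)² = 1.000
te_J = (5 + 4·7 + 21)/6 = 54/6 = 9; σ²_J = ((21−5)/6)² = 7.111

Forward pass:
ES_A = 0; EF_A = 5
ES_B = 0; EF_B = 12
ES_C = 0; EF_C = 6
ES_D = 0; EF_D = 10
ES_E = 5; EF_E = 5+7 = 12
ES_F = max(EF_B=12, EF_D=10) = 12; EF_F = 12+12 = 24
ES_G = max(EF_A=5, EF_B=12) = 12; EF_G = 12+5 = 17
ES_H = max(EF_D=10, EF_G=17) = 17; EF_H = 17+15 = 32
ES_I = 17; EF_I = 17+7 = 24
ES_J = max(EF_C=6, EF_E=12, EF_F=24, EF_H=32, EF_I=24) = 32; EF_J = 32+9 = 41
Expected project duration μ = 41 hours. Critical path: B → G → H → J.

Variances on critical path: σ²_B=0.444, σ²_G=0.444, σ²_H=4.000, σ²_J=7.111.
Largest is σ²_J = 7.111.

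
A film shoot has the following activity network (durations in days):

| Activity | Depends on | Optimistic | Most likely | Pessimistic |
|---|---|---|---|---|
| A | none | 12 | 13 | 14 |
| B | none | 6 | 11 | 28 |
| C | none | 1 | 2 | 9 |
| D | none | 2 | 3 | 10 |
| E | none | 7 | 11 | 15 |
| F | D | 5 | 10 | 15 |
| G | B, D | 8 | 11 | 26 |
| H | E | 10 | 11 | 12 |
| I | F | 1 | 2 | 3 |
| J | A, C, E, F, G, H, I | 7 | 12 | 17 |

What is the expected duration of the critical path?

te_A = (12 + 4·13 + 14)/6 = 78/6 = 13
te_B = (6 + 4·11 + 28)/6 = 78/6 = 13
te_C = (1 + 4·2 + 9)/6 = 18/6 = 3
te_D = (2 + 4·3 + 10)/6 = 24/6 = 4
te_E = (7 + 4·11 + 15)/6 = 66/6 = 11
te_F = (5 + 4·10 + 15)/6 = 60/6 = 10
te_G = (8 + 4·11 + 26)/6 = 78/6 = 13
te_H = (10 + 4·11 + 12)/6 = 66/6 = 11
te_I = (1 + 4·2 + 3)/6 = 12/6 = 2
te_J = (7 + 4·12 + 17)/6 = 72/6 = 12

Forward pass:
ES_A = 0; EF_A = 13
ES_B = 0; EF_B = 13
ES_C = 0; EF_C = 3
ES_D = 0; EF_D = 4
ES_E = 0; EF_E = 11
ES_F = 4; EF_F = 4+10 = 14
ES_G = max(EF_B=13, EF_D=4) = 13; EF_G = 13+13 = 26
ES_H = 11; EF_H = 11+11 = 22
ES_I = 14; EF_I = 14+2 = 16
ES_J = max(EF_A=13, EF_C=3, EF_E=11, EF_F=14, EF_G=26, EF_H=22, EF_I=16) = 26; EF_J = 26+12 = 38
Expected project duration μ = 38 days. Critical path: B → G → J.

38 days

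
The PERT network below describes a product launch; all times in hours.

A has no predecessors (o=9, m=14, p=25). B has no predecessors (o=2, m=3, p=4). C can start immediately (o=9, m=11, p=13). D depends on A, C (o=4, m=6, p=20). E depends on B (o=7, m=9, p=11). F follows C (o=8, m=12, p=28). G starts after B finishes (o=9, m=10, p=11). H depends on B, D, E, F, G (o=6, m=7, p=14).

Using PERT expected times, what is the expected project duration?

te_A = (9 + 4·14 + 25)/6 = 90/6 = 15
te_B = (2 + 4·3 + 4)/6 = 18/6 = 3
te_C = (9 + 4·11 + 13)/6 = 66/6 = 11
te_D = (4 + 4·6 + 20)/6 = 48/6 = 8
te_E = (7 + 4·9 + 11)/6 = 54/6 = 9
te_F = (8 + 4·12 + 28)/6 = 84/6 = 14
te_G = (9 + 4·10 + 11)/6 = 60/6 = 10
te_H = (6 + 4·7 + 14)/6 = 48/6 = 8

Forward pass:
ES_A = 0; EF_A = 15
ES_B = 0; EF_B = 3
ES_C = 0; EF_C = 11
ES_D = max(EF_A=15, EF_C=11) = 15; EF_D = 15+8 = 23
ES_E = 3; EF_E = 3+9 = 12
ES_F = 11; EF_F = 11+14 = 25
ES_G = 3; EF_G = 3+10 = 13
ES_H = max(EF_B=3, EF_D=23, EF_E=12, EF_F=25, EF_G=13) = 25; EF_H = 25+8 = 33
Expected project duration μ = 33 hours. Critical path: C → F → H.

33 hours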